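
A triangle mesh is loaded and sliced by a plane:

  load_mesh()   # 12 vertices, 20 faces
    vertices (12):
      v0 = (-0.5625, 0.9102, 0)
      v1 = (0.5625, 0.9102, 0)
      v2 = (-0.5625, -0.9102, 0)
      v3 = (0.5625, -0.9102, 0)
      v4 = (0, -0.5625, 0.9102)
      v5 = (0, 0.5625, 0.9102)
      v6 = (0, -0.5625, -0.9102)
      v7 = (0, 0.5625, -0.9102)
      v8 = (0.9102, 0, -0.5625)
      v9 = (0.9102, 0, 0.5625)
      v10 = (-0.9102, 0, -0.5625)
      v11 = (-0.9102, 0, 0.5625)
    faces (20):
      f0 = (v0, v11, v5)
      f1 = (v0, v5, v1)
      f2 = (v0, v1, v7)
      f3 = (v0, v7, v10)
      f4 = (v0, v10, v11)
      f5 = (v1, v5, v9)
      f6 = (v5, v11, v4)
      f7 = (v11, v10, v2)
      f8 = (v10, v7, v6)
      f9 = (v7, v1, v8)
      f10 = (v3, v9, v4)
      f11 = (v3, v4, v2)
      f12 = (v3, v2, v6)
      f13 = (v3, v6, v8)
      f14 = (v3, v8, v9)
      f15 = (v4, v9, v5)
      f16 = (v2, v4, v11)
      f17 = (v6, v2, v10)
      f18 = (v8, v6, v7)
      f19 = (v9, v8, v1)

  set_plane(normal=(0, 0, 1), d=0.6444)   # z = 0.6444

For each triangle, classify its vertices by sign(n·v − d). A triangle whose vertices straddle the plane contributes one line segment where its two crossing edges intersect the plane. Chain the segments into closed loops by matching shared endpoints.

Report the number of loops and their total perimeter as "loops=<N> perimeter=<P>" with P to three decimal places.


Straddling triangles (8 of 20):
  (v0,v11,v5) [--+] → (-0.695804, 0.132496, 0.6444)–(-0.164263, 0.664037, 0.6444)  len=0.7517
  (v0,v5,v1) [-+-] → (-0.164263, 0.664037, 0.6444)–(0.164263, 0.664037, 0.6444)  len=0.3285
  (v1,v5,v9) [-+-] → (0.164263, 0.664037, 0.6444)–(0.695804, 0.132496, 0.6444)  len=0.7517
  (v5,v11,v4) [+-+] → (-0.695804, 0.132496, 0.6444)–(-0.695804, -0.132496, 0.6444)  len=0.2650
  (v3,v9,v4) [--+] → (0.695804, -0.132496, 0.6444)–(0.164263, -0.664037, 0.6444)  len=0.7517
  (v3,v4,v2) [-+-] → (0.164263, -0.664037, 0.6444)–(-0.164263, -0.664037, 0.6444)  len=0.3285
  (v4,v9,v5) [+-+] → (0.695804, -0.132496, 0.6444)–(0.695804, 0.132496, 0.6444)  len=0.2650
  (v2,v4,v11) [-+-] → (-0.164263, -0.664037, 0.6444)–(-0.695804, -0.132496, 0.6444)  len=0.7517

Chained into 1 loop(s):
  loop 1: 8 segments, perimeter = 4.1939
Total perimeter = 4.194

loops=1 perimeter=4.194


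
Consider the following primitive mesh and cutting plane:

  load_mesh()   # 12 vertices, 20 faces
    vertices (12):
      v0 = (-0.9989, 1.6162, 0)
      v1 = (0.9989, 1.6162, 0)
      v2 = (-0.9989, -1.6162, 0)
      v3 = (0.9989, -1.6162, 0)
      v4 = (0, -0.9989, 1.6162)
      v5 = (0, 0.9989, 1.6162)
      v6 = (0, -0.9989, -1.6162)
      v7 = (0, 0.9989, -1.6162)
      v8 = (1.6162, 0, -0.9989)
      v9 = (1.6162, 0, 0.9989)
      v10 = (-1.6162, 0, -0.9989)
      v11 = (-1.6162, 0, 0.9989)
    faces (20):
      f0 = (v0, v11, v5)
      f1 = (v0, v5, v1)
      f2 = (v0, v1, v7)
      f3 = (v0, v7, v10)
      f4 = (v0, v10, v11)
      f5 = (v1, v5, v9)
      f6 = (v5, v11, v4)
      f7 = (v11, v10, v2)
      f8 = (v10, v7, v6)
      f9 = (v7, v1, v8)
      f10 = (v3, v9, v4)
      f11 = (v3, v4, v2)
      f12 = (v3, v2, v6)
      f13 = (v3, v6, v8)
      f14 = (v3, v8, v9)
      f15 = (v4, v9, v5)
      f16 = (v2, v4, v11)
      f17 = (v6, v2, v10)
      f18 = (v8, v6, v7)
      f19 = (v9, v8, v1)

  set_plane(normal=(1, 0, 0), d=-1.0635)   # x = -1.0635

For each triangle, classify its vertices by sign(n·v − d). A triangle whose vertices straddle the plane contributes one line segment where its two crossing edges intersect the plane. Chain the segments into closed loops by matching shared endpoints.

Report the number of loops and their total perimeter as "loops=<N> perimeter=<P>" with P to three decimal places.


Straddling triangles (8 of 20):
  (v0,v11,v5) [+-+] → (-1.0635, 1.44707, 0.104534)–(-1.0635, 0.341599, 1.21)  len=1.5634
  (v0,v7,v10) [++-] → (-1.0635, 0.341599, -1.21)–(-1.0635, 1.44707, -0.104534)  len=1.5634
  (v0,v10,v11) [+--] → (-1.0635, 1.44707, -0.104534)–(-1.0635, 1.44707, 0.104534)  len=0.2091
  (v5,v11,v4) [+-+] → (-1.0635, 0.341599, 1.21)–(-1.0635, -0.341599, 1.21)  len=0.6832
  (v11,v10,v2) [--+] → (-1.0635, -1.44707, -0.104534)–(-1.0635, -1.44707, 0.104534)  len=0.2091
  (v10,v7,v6) [-++] → (-1.0635, 0.341599, -1.21)–(-1.0635, -0.341599, -1.21)  len=0.6832
  (v2,v4,v11) [++-] → (-1.0635, -0.341599, 1.21)–(-1.0635, -1.44707, 0.104534)  len=1.5634
  (v6,v2,v10) [++-] → (-1.0635, -1.44707, -0.104534)–(-1.0635, -0.341599, -1.21)  len=1.5634

Chained into 1 loop(s):
  loop 1: 8 segments, perimeter = 8.0380
Total perimeter = 8.038

loops=1 perimeter=8.038


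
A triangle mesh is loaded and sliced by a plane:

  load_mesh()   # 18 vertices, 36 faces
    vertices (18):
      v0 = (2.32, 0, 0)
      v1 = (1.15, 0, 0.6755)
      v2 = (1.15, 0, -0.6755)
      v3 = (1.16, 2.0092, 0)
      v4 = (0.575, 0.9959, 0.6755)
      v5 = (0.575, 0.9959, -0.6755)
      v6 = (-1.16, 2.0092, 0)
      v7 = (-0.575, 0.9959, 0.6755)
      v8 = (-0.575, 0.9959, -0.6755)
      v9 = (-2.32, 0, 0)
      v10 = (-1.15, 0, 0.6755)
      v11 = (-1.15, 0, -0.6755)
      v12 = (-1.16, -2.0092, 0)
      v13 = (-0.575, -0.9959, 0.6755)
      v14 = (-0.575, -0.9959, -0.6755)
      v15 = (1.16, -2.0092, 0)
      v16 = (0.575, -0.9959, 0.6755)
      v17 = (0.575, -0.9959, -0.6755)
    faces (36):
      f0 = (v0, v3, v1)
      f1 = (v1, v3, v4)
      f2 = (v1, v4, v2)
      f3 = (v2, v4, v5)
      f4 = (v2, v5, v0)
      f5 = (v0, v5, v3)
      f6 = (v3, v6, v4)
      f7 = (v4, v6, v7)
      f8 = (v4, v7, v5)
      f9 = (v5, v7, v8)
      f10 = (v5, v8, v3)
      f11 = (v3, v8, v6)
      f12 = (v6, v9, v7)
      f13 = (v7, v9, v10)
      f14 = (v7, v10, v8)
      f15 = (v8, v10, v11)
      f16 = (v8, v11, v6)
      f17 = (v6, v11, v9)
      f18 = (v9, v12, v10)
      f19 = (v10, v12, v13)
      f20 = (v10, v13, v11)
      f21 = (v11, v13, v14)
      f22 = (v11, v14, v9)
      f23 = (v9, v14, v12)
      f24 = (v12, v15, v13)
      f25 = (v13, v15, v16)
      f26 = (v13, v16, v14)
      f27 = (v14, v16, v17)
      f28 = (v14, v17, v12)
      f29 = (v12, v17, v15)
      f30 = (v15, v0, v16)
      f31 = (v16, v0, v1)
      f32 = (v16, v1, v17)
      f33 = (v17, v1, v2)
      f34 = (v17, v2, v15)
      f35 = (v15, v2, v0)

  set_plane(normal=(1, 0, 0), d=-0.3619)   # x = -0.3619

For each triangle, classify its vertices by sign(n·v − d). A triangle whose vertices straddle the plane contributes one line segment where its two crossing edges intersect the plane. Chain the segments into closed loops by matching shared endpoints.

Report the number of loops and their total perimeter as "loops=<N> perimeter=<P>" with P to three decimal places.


Straddling triangles (12 of 36):
  (v3,v6,v4) [+-+] → (-0.3619, 2.0092, 0)–(-0.3619, 1.54308, 0.31073)  len=0.5602
  (v4,v6,v7) [+--] → (-0.3619, 1.54308, 0.31073)–(-0.3619, 0.9959, 0.6755)  len=0.6576
  (v4,v7,v5) [+-+] → (-0.3619, 0.9959, 0.6755)–(-0.3619, 0.9959, 0.425154)  len=0.2503
  (v5,v7,v8) [+--] → (-0.3619, 0.9959, 0.425154)–(-0.3619, 0.9959, -0.6755)  len=1.1007
  (v5,v8,v3) [+-+] → (-0.3619, 0.9959, -0.6755)–(-0.3619, 1.12036, -0.592532)  len=0.1496
  (v3,v8,v6) [+--] → (-0.3619, 1.12036, -0.592532)–(-0.3619, 2.0092, 0)  len=1.0682
  (v12,v15,v13) [-+-] → (-0.3619, -2.0092, 0)–(-0.3619, -1.12036, 0.592532)  len=1.0682
  (v13,v15,v16) [-++] → (-0.3619, -1.12036, 0.592532)–(-0.3619, -0.9959, 0.6755)  len=0.1496
  (v13,v16,v14) [-+-] → (-0.3619, -0.9959, 0.6755)–(-0.3619, -0.9959, -0.425154)  len=1.1007
  (v14,v16,v17) [-++] → (-0.3619, -0.9959, -0.425154)–(-0.3619, -0.9959, -0.6755)  len=0.2503
  (v14,v17,v12) [-+-] → (-0.3619, -0.9959, -0.6755)–(-0.3619, -1.54308, -0.31073)  len=0.6576
  (v12,v17,v15) [-++] → (-0.3619, -1.54308, -0.31073)–(-0.3619, -2.0092, 0)  len=0.5602

Chained into 2 loop(s):
  loop 1: 6 segments, perimeter = 3.7866
  loop 2: 6 segments, perimeter = 3.7866
Total perimeter = 7.573

loops=2 perimeter=7.573


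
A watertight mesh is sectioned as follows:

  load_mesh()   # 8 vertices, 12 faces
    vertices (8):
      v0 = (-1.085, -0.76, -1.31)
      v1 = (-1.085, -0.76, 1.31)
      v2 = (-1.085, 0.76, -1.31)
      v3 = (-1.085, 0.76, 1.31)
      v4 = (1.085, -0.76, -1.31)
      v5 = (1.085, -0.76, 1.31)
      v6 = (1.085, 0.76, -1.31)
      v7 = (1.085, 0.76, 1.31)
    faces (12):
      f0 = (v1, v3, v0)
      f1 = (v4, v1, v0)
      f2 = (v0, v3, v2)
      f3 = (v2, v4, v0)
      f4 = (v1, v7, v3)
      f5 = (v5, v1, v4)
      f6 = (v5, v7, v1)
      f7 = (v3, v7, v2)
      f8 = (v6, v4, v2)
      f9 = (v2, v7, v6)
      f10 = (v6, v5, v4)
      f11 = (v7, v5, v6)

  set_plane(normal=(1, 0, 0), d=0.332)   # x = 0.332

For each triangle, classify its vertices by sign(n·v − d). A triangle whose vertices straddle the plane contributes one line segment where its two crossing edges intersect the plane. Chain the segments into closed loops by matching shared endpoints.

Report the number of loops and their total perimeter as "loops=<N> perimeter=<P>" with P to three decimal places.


Straddling triangles (8 of 12):
  (v4,v1,v0) [+--] → (0.332, -0.76, -0.400848)–(0.332, -0.76, -1.31)  len=0.9092
  (v2,v4,v0) [-+-] → (0.332, -0.232553, -1.31)–(0.332, -0.76, -1.31)  len=0.5274
  (v1,v7,v3) [-+-] → (0.332, 0.232553, 1.31)–(0.332, 0.76, 1.31)  len=0.5274
  (v5,v1,v4) [+-+] → (0.332, -0.76, 1.31)–(0.332, -0.76, -0.400848)  len=1.7108
  (v5,v7,v1) [++-] → (0.332, 0.232553, 1.31)–(0.332, -0.76, 1.31)  len=0.9926
  (v3,v7,v2) [-+-] → (0.332, 0.76, 1.31)–(0.332, 0.76, 0.400848)  len=0.9092
  (v6,v4,v2) [++-] → (0.332, -0.232553, -1.31)–(0.332, 0.76, -1.31)  len=0.9926
  (v2,v7,v6) [-++] → (0.332, 0.76, 0.400848)–(0.332, 0.76, -1.31)  len=1.7108

Chained into 1 loop(s):
  loop 1: 8 segments, perimeter = 8.2800
Total perimeter = 8.280

loops=1 perimeter=8.280


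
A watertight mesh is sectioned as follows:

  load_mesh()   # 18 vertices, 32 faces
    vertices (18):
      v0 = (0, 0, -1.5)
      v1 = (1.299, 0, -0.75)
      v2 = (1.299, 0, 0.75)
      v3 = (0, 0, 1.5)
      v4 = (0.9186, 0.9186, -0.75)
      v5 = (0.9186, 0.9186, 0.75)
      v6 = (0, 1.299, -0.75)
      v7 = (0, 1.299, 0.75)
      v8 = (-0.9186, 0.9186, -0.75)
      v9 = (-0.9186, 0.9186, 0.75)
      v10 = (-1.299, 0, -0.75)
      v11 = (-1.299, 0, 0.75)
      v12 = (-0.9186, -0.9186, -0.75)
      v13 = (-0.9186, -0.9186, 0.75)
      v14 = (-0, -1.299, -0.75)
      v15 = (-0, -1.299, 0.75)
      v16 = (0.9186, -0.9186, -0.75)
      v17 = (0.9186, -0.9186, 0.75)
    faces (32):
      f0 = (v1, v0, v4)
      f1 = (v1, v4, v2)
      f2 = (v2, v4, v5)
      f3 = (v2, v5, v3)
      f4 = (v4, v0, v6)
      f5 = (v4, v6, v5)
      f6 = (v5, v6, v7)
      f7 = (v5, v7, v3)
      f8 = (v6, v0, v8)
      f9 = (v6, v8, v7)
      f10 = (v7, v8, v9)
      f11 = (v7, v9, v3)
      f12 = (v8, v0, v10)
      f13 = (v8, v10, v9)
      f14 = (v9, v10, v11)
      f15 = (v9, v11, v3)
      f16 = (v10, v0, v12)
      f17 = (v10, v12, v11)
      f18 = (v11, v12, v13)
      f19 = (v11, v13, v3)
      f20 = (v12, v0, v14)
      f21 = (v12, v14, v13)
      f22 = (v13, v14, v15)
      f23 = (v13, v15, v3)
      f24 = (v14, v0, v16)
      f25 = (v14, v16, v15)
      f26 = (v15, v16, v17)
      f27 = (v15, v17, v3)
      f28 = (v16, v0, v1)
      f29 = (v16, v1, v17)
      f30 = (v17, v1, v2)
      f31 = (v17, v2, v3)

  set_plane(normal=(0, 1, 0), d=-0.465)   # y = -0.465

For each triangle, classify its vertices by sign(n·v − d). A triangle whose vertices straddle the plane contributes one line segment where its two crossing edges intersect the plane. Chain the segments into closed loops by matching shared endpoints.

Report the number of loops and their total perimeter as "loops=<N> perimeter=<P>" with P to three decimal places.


loops=1 perimeter=7.875

Straddling triangles (12 of 32):
  (v10,v0,v12) [++-] → (-0.465, -0.465, -1.12035)–(-1.10644, -0.465, -0.75)  len=0.7407
  (v10,v12,v11) [+-+] → (-1.10644, -0.465, -0.75)–(-1.10644, -0.465, -0.00930764)  len=0.7407
  (v11,v12,v13) [+--] → (-1.10644, -0.465, -0.00930764)–(-1.10644, -0.465, 0.75)  len=0.7593
  (v11,v13,v3) [+-+] → (-1.10644, -0.465, 0.75)–(-0.465, -0.465, 1.12035)  len=0.7407
  (v12,v0,v14) [-+-] → (-0.465, -0.465, -1.12035)–(0, -0.465, -1.23152)  len=0.4781
  (v13,v15,v3) [--+] → (0, -0.465, 1.23152)–(-0.465, -0.465, 1.12035)  len=0.4781
  (v14,v0,v16) [-+-] → (0, -0.465, -1.23152)–(0.465, -0.465, -1.12035)  len=0.4781
  (v15,v17,v3) [--+] → (0.465, -0.465, 1.12035)–(0, -0.465, 1.23152)  len=0.4781
  (v16,v0,v1) [-++] → (0.465, -0.465, -1.12035)–(1.10644, -0.465, -0.75)  len=0.7407
  (v16,v1,v17) [-+-] → (1.10644, -0.465, -0.75)–(1.10644, -0.465, 0.00930764)  len=0.7593
  (v17,v1,v2) [-++] → (1.10644, -0.465, 0.00930764)–(1.10644, -0.465, 0.75)  len=0.7407
  (v17,v2,v3) [-++] → (1.10644, -0.465, 0.75)–(0.465, -0.465, 1.12035)  len=0.7407

Chained into 1 loop(s):
  loop 1: 12 segments, perimeter = 7.8751
Total perimeter = 7.875


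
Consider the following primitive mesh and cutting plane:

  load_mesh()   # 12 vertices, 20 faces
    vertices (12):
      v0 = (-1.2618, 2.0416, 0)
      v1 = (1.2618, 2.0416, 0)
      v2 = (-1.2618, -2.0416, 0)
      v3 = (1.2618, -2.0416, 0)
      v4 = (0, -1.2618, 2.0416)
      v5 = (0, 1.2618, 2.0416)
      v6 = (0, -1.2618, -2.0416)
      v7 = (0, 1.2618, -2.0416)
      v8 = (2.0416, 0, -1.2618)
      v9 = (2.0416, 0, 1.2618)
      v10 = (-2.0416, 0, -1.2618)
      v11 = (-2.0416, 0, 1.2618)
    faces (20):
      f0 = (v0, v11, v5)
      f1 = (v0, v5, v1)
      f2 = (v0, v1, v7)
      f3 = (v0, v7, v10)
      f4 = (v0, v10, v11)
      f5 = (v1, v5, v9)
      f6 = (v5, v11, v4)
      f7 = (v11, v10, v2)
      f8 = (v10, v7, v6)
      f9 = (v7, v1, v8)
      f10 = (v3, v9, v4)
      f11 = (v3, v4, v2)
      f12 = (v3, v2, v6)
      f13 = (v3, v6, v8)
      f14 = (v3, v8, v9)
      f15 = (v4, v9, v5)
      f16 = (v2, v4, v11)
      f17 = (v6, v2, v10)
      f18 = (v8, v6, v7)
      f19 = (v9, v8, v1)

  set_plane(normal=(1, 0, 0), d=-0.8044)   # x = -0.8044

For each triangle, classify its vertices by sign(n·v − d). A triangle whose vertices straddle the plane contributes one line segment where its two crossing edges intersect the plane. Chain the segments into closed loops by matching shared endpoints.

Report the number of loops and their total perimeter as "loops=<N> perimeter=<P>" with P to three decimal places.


Straddling triangles (10 of 20):
  (v0,v11,v5) [--+] → (-0.8044, 0.764645, 1.73436)–(-0.8044, 1.75892, 0.740076)  len=1.4061
  (v0,v5,v1) [-++] → (-0.8044, 1.75892, 0.740076)–(-0.8044, 2.0416, 0)  len=0.7922
  (v0,v1,v7) [-++] → (-0.8044, 2.0416, 0)–(-0.8044, 1.75892, -0.740076)  len=0.7922
  (v0,v7,v10) [-+-] → (-0.8044, 1.75892, -0.740076)–(-0.8044, 0.764645, -1.73436)  len=1.4061
  (v5,v11,v4) [+-+] → (-0.8044, 0.764645, 1.73436)–(-0.8044, -0.764645, 1.73436)  len=1.5293
  (v10,v7,v6) [-++] → (-0.8044, 0.764645, -1.73436)–(-0.8044, -0.764645, -1.73436)  len=1.5293
  (v3,v4,v2) [++-] → (-0.8044, -1.75892, 0.740076)–(-0.8044, -2.0416, 0)  len=0.7922
  (v3,v2,v6) [+-+] → (-0.8044, -2.0416, 0)–(-0.8044, -1.75892, -0.740076)  len=0.7922
  (v2,v4,v11) [-+-] → (-0.8044, -1.75892, 0.740076)–(-0.8044, -0.764645, 1.73436)  len=1.4061
  (v6,v2,v10) [+--] → (-0.8044, -1.75892, -0.740076)–(-0.8044, -0.764645, -1.73436)  len=1.4061

Chained into 1 loop(s):
  loop 1: 10 segments, perimeter = 11.8520
Total perimeter = 11.852

loops=1 perimeter=11.852


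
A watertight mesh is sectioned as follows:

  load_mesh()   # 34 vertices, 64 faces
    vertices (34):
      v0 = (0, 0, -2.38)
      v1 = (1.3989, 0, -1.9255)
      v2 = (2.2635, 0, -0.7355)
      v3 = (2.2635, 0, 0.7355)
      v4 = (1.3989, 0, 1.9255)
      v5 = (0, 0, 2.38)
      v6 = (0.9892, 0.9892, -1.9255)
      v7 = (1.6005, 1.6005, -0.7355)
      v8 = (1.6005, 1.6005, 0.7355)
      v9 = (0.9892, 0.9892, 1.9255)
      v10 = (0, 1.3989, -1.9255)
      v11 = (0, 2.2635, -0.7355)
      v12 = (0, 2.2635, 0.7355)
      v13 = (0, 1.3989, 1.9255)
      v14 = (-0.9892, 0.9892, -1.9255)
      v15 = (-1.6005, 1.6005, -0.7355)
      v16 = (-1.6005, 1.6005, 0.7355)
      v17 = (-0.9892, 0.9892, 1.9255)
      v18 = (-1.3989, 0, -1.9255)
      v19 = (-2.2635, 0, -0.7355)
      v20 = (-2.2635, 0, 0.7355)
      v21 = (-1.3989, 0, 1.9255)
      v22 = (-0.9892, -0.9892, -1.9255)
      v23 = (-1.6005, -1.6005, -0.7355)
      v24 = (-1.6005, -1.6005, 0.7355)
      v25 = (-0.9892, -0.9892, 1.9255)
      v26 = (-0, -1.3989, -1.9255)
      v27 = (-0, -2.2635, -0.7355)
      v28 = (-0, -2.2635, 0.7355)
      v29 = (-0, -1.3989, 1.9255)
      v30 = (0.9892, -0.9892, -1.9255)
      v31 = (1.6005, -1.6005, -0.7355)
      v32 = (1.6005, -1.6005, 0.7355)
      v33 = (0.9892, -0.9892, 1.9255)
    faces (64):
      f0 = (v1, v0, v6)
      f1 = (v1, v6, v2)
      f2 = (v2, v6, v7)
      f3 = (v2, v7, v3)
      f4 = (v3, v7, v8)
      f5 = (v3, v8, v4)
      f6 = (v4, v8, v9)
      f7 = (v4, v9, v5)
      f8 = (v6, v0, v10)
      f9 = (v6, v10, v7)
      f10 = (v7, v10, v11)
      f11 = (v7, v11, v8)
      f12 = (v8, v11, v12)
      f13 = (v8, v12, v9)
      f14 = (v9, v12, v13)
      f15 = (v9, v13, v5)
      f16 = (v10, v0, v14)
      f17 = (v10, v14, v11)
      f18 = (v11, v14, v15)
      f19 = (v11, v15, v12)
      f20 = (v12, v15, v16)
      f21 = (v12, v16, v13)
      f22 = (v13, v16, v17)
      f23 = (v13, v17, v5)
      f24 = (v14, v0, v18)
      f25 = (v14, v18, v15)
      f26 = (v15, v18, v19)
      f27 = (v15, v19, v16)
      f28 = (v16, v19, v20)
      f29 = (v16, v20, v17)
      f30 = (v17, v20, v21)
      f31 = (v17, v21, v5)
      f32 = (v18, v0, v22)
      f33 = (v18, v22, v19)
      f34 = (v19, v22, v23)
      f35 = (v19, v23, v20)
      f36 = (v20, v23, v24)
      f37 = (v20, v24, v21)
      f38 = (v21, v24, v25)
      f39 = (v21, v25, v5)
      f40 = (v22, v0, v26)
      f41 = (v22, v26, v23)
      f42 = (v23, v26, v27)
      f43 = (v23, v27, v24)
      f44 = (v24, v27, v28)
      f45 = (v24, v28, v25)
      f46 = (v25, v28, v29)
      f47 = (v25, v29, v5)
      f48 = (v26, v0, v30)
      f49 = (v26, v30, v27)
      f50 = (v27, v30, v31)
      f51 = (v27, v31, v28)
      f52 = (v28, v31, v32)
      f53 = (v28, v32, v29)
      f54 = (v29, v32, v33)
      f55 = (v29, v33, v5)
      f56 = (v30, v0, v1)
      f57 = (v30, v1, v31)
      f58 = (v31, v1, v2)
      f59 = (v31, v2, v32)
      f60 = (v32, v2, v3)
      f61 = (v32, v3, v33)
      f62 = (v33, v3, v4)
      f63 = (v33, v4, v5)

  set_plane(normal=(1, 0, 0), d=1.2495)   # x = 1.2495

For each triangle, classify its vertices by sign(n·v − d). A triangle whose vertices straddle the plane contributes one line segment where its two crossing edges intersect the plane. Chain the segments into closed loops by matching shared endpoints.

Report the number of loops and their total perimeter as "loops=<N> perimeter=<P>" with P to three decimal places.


loops=1 perimeter=11.868

Straddling triangles (20 of 64):
  (v1,v0,v6) [+--] → (1.2495, 0, -1.97404)–(1.2495, 0.360719, -1.9255)  len=0.3640
  (v1,v6,v2) [+-+] → (1.2495, 0.360719, -1.9255)–(1.2495, 0.787137, -1.68242)  len=0.4908
  (v2,v6,v7) [+-+] → (1.2495, 0.787137, -1.68242)–(1.2495, 1.2495, -1.41878)  len=0.5322
  (v4,v8,v9) [++-] → (1.2495, 1.2495, 1.41878)–(1.2495, 0.360719, 1.9255)  len=1.0231
  (v4,v9,v5) [+--] → (1.2495, 0.360719, 1.9255)–(1.2495, 0, 1.97404)  len=0.3640
  (v6,v10,v7) [--+] → (1.2495, 1.55629, -0.996475)–(1.2495, 1.2495, -1.41878)  len=0.5220
  (v7,v10,v11) [+--] → (1.2495, 1.55629, -0.996475)–(1.2495, 1.7459, -0.7355)  len=0.3226
  (v7,v11,v8) [+-+] → (1.2495, 1.7459, -0.7355)–(1.2495, 1.7459, 0.4129)  len=1.1484
  (v8,v11,v12) [+--] → (1.2495, 1.7459, 0.4129)–(1.2495, 1.7459, 0.7355)  len=0.3226
  (v8,v12,v9) [+--] → (1.2495, 1.7459, 0.7355)–(1.2495, 1.2495, 1.41878)  len=0.8446
  (v27,v30,v31) [--+] → (1.2495, -1.2495, -1.41878)–(1.2495, -1.7459, -0.7355)  len=0.8446
  (v27,v31,v28) [-+-] → (1.2495, -1.7459, -0.7355)–(1.2495, -1.7459, -0.4129)  len=0.3226
  (v28,v31,v32) [-++] → (1.2495, -1.7459, -0.4129)–(1.2495, -1.7459, 0.7355)  len=1.1484
  (v28,v32,v29) [-+-] → (1.2495, -1.7459, 0.7355)–(1.2495, -1.55629, 0.996475)  len=0.3226
  (v29,v32,v33) [-+-] → (1.2495, -1.55629, 0.996475)–(1.2495, -1.2495, 1.41878)  len=0.5220
  (v30,v0,v1) [--+] → (1.2495, 0, -1.97404)–(1.2495, -0.360719, -1.9255)  len=0.3640
  (v30,v1,v31) [-++] → (1.2495, -0.360719, -1.9255)–(1.2495, -1.2495, -1.41878)  len=1.0231
  (v32,v3,v33) [++-] → (1.2495, -0.787137, 1.68242)–(1.2495, -1.2495, 1.41878)  len=0.5322
  (v33,v3,v4) [-++] → (1.2495, -0.787137, 1.68242)–(1.2495, -0.360719, 1.9255)  len=0.4908
  (v33,v4,v5) [-+-] → (1.2495, -0.360719, 1.9255)–(1.2495, 0, 1.97404)  len=0.3640

Chained into 1 loop(s):
  loop 1: 20 segments, perimeter = 11.8685
Total perimeter = 11.868


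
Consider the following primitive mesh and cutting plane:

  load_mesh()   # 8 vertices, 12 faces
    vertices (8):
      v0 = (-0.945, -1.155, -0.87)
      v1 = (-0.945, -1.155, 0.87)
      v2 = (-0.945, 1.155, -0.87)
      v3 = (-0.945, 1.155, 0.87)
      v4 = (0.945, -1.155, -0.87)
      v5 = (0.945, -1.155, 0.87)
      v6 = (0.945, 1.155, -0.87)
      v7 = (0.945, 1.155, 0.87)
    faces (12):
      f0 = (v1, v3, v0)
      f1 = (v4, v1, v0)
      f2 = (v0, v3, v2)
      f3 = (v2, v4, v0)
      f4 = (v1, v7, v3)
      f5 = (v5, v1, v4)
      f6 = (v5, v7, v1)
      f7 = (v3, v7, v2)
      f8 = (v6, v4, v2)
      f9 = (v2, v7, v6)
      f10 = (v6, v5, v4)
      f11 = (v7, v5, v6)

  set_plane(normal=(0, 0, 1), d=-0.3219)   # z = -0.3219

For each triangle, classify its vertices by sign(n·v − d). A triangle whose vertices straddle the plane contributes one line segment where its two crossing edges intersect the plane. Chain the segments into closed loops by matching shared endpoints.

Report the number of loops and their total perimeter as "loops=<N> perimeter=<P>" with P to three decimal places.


Straddling triangles (8 of 12):
  (v1,v3,v0) [++-] → (-0.945, -0.42735, -0.3219)–(-0.945, -1.155, -0.3219)  len=0.7277
  (v4,v1,v0) [-+-] → (0.34965, -1.155, -0.3219)–(-0.945, -1.155, -0.3219)  len=1.2946
  (v0,v3,v2) [-+-] → (-0.945, -0.42735, -0.3219)–(-0.945, 1.155, -0.3219)  len=1.5823
  (v5,v1,v4) [++-] → (0.34965, -1.155, -0.3219)–(0.945, -1.155, -0.3219)  len=0.5954
  (v3,v7,v2) [++-] → (-0.34965, 1.155, -0.3219)–(-0.945, 1.155, -0.3219)  len=0.5954
  (v2,v7,v6) [-+-] → (-0.34965, 1.155, -0.3219)–(0.945, 1.155, -0.3219)  len=1.2946
  (v6,v5,v4) [-+-] → (0.945, 0.42735, -0.3219)–(0.945, -1.155, -0.3219)  len=1.5823
  (v7,v5,v6) [++-] → (0.945, 0.42735, -0.3219)–(0.945, 1.155, -0.3219)  len=0.7277

Chained into 1 loop(s):
  loop 1: 8 segments, perimeter = 8.4000
Total perimeter = 8.400

loops=1 perimeter=8.400


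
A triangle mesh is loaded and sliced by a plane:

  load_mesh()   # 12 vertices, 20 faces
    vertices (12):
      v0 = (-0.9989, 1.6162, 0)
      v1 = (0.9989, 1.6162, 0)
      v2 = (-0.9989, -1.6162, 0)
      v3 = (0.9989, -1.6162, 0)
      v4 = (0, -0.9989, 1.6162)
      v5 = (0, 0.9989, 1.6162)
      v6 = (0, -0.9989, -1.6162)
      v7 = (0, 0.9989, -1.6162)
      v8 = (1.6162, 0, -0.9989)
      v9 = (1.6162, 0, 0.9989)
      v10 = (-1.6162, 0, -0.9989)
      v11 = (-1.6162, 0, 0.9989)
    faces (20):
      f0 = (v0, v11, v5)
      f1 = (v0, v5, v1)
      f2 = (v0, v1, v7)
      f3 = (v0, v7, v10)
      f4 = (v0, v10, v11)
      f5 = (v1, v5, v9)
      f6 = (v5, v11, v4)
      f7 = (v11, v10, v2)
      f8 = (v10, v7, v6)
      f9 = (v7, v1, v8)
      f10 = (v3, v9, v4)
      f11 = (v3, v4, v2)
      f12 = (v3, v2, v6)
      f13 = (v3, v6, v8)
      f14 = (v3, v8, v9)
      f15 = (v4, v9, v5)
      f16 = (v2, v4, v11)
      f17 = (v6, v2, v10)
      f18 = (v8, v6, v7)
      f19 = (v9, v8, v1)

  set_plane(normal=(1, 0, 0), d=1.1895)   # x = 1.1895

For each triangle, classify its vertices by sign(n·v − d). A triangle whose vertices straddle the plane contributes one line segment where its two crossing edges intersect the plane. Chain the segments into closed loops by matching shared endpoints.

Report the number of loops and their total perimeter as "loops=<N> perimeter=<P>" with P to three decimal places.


Straddling triangles (8 of 20):
  (v1,v5,v9) [--+] → (1.1895, 0.263724, 1.16188)–(1.1895, 1.11718, 0.308424)  len=1.2070
  (v7,v1,v8) [--+] → (1.1895, 1.11718, -0.308424)–(1.1895, 0.263724, -1.16188)  len=1.2070
  (v3,v9,v4) [-+-] → (1.1895, -1.11718, 0.308424)–(1.1895, -0.263724, 1.16188)  len=1.2070
  (v3,v6,v8) [--+] → (1.1895, -0.263724, -1.16188)–(1.1895, -1.11718, -0.308424)  len=1.2070
  (v3,v8,v9) [-++] → (1.1895, -1.11718, -0.308424)–(1.1895, -1.11718, 0.308424)  len=0.6168
  (v4,v9,v5) [-+-] → (1.1895, -0.263724, 1.16188)–(1.1895, 0.263724, 1.16188)  len=0.5274
  (v8,v6,v7) [+--] → (1.1895, -0.263724, -1.16188)–(1.1895, 0.263724, -1.16188)  len=0.5274
  (v9,v8,v1) [++-] → (1.1895, 1.11718, -0.308424)–(1.1895, 1.11718, 0.308424)  len=0.6168

Chained into 1 loop(s):
  loop 1: 8 segments, perimeter = 7.1164
Total perimeter = 7.116

loops=1 perimeter=7.116


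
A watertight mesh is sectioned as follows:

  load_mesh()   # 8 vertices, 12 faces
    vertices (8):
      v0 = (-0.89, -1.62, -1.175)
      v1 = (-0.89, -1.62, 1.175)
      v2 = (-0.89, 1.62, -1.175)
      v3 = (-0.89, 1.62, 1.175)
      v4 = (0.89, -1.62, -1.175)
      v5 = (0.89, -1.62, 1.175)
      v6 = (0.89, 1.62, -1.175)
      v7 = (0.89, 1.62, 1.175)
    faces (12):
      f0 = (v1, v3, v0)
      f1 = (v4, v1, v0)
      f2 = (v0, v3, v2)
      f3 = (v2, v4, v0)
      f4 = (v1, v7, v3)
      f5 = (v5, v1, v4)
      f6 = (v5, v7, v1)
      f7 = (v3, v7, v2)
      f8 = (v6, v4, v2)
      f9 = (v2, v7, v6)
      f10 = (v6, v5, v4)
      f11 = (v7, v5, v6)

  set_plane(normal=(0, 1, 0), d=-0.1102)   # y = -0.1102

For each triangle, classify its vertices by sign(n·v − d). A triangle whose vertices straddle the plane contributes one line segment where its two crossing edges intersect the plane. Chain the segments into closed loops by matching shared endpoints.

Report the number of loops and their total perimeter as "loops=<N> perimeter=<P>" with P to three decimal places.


Straddling triangles (8 of 12):
  (v1,v3,v0) [-+-] → (-0.89, -0.1102, 1.175)–(-0.89, -0.1102, -0.079929)  len=1.2549
  (v0,v3,v2) [-++] → (-0.89, -0.1102, -0.079929)–(-0.89, -0.1102, -1.175)  len=1.0951
  (v2,v4,v0) [+--] → (0.060542, -0.1102, -1.175)–(-0.89, -0.1102, -1.175)  len=0.9505
  (v1,v7,v3) [-++] → (-0.060542, -0.1102, 1.175)–(-0.89, -0.1102, 1.175)  len=0.8295
  (v5,v7,v1) [-+-] → (0.89, -0.1102, 1.175)–(-0.060542, -0.1102, 1.175)  len=0.9505
  (v6,v4,v2) [+-+] → (0.89, -0.1102, -1.175)–(0.060542, -0.1102, -1.175)  len=0.8295
  (v6,v5,v4) [+--] → (0.89, -0.1102, 0.079929)–(0.89, -0.1102, -1.175)  len=1.2549
  (v7,v5,v6) [+-+] → (0.89, -0.1102, 1.175)–(0.89, -0.1102, 0.079929)  len=1.0951

Chained into 1 loop(s):
  loop 1: 8 segments, perimeter = 8.2600
Total perimeter = 8.260

loops=1 perimeter=8.260


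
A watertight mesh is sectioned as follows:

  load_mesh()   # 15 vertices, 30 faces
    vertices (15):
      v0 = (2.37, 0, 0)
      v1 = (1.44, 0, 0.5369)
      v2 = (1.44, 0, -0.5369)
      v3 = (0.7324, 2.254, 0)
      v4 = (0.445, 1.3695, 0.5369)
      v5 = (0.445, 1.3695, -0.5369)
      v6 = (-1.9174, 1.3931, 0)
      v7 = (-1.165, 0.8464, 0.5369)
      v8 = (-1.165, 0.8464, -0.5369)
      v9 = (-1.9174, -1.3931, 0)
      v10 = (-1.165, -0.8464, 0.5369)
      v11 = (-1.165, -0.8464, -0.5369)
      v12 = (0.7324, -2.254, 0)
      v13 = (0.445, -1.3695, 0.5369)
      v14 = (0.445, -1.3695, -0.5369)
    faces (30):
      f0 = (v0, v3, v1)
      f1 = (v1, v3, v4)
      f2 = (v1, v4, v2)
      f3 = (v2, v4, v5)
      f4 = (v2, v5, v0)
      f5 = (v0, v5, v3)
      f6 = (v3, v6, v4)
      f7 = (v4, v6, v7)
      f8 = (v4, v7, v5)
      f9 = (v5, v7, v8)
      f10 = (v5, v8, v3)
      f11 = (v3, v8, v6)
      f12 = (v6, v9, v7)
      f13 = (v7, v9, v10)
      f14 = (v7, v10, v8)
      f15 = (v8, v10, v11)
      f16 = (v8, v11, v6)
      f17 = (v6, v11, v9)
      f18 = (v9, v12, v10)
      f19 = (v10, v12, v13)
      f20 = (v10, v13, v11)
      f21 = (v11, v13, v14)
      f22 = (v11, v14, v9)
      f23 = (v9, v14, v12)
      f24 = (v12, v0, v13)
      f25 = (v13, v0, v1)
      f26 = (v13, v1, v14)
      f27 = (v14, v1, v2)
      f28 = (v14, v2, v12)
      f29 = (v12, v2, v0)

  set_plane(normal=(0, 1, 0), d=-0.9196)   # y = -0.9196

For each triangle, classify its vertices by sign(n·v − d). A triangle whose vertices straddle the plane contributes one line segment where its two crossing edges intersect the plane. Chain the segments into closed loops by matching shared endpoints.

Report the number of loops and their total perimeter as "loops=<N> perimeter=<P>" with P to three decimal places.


loops=2 perimeter=6.564

Straddling triangles (14 of 30):
  (v6,v9,v7) [+-+] → (-1.9174, -0.9196, 0)–(-1.75832, -0.9196, 0.113517)  len=0.1954
  (v7,v9,v10) [+-+] → (-1.75832, -0.9196, 0.113517)–(-1.26574, -0.9196, 0.465012)  len=0.6051
  (v6,v11,v9) [++-] → (-1.26574, -0.9196, -0.465012)–(-1.9174, -0.9196, 0)  len=0.8006
  (v9,v12,v10) [--+] → (-1.06633, -0.9196, 0.508979)–(-1.26574, -0.9196, 0.465012)  len=0.2042
  (v10,v12,v13) [+--] → (-1.06633, -0.9196, 0.508979)–(-0.939705, -0.9196, 0.5369)  len=0.1297
  (v10,v13,v11) [+-+] → (-0.939705, -0.9196, 0.5369)–(-0.939705, -0.9196, -0.386638)  len=0.9235
  (v11,v13,v14) [+--] → (-0.939705, -0.9196, -0.386638)–(-0.939705, -0.9196, -0.5369)  len=0.1503
  (v11,v14,v9) [+--] → (-0.939705, -0.9196, -0.5369)–(-1.26574, -0.9196, -0.465012)  len=0.3339
  (v12,v0,v13) [-+-] → (1.70188, -0.9196, 0)–(1.07739, -0.9196, 0.360521)  len=0.7211
  (v13,v0,v1) [-++] → (1.07739, -0.9196, 0.360521)–(0.771871, -0.9196, 0.5369)  len=0.3528
  (v13,v1,v14) [-+-] → (0.771871, -0.9196, 0.5369)–(0.771871, -0.9196, -0.184142)  len=0.7210
  (v14,v1,v2) [-++] → (0.771871, -0.9196, -0.184142)–(0.771871, -0.9196, -0.5369)  len=0.3528
  (v14,v2,v12) [-+-] → (0.771871, -0.9196, -0.5369)–(1.15131, -0.9196, -0.317852)  len=0.4381
  (v12,v2,v0) [-++] → (1.15131, -0.9196, -0.317852)–(1.70188, -0.9196, 0)  len=0.6357

Chained into 2 loop(s):
  loop 1: 8 segments, perimeter = 3.3427
  loop 2: 6 segments, perimeter = 3.2215
Total perimeter = 6.564


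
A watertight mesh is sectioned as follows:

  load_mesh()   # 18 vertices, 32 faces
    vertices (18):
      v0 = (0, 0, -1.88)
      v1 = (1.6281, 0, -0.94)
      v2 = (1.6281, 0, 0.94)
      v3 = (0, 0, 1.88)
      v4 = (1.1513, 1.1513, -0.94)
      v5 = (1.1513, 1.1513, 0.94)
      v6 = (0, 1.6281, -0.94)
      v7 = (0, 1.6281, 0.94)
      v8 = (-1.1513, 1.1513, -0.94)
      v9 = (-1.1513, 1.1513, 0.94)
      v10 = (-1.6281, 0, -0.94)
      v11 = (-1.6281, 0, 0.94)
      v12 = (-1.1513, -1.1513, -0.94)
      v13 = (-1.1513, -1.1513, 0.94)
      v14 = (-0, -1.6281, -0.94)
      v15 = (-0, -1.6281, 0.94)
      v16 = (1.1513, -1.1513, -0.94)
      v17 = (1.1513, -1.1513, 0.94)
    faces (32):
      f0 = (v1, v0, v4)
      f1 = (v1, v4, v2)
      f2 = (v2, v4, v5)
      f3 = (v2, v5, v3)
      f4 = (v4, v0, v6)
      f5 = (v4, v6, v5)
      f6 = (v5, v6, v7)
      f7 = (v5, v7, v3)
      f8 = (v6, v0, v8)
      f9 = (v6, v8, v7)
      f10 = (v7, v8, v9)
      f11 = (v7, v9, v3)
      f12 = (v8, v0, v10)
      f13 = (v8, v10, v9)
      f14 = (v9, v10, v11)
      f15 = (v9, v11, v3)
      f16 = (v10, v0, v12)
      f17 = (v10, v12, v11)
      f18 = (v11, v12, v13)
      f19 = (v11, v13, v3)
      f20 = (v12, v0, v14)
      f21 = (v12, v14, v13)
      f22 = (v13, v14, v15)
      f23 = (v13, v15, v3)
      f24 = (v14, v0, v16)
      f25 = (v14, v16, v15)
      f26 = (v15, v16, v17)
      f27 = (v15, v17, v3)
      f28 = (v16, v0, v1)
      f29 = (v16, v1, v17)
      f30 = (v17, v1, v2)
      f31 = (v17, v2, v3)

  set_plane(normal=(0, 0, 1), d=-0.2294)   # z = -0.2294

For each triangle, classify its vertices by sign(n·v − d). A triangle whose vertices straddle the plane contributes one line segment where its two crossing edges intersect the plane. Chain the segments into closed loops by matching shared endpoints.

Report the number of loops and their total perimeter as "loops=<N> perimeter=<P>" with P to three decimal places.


Straddling triangles (16 of 32):
  (v1,v4,v2) [--+] → (1.33152, 0.716133, -0.2294)–(1.6281, 0, -0.2294)  len=0.7751
  (v2,v4,v5) [+-+] → (1.33152, 0.716133, -0.2294)–(1.1513, 1.1513, -0.2294)  len=0.4710
  (v4,v6,v5) [--+] → (0.435167, 1.44788, -0.2294)–(1.1513, 1.1513, -0.2294)  len=0.7751
  (v5,v6,v7) [+-+] → (0.435167, 1.44788, -0.2294)–(0, 1.6281, -0.2294)  len=0.4710
  (v6,v8,v7) [--+] → (-0.716133, 1.33152, -0.2294)–(0, 1.6281, -0.2294)  len=0.7751
  (v7,v8,v9) [+-+] → (-0.716133, 1.33152, -0.2294)–(-1.1513, 1.1513, -0.2294)  len=0.4710
  (v8,v10,v9) [--+] → (-1.44788, 0.435167, -0.2294)–(-1.1513, 1.1513, -0.2294)  len=0.7751
  (v9,v10,v11) [+-+] → (-1.44788, 0.435167, -0.2294)–(-1.6281, 0, -0.2294)  len=0.4710
  (v10,v12,v11) [--+] → (-1.33152, -0.716133, -0.2294)–(-1.6281, 0, -0.2294)  len=0.7751
  (v11,v12,v13) [+-+] → (-1.33152, -0.716133, -0.2294)–(-1.1513, -1.1513, -0.2294)  len=0.4710
  (v12,v14,v13) [--+] → (-0.435167, -1.44788, -0.2294)–(-1.1513, -1.1513, -0.2294)  len=0.7751
  (v13,v14,v15) [+-+] → (-0.435167, -1.44788, -0.2294)–(0, -1.6281, -0.2294)  len=0.4710
  (v14,v16,v15) [--+] → (0.716133, -1.33152, -0.2294)–(0, -1.6281, -0.2294)  len=0.7751
  (v15,v16,v17) [+-+] → (0.716133, -1.33152, -0.2294)–(1.1513, -1.1513, -0.2294)  len=0.4710
  (v16,v1,v17) [--+] → (1.44788, -0.435167, -0.2294)–(1.1513, -1.1513, -0.2294)  len=0.7751
  (v17,v1,v2) [+-+] → (1.44788, -0.435167, -0.2294)–(1.6281, 0, -0.2294)  len=0.4710

Chained into 1 loop(s):
  loop 1: 16 segments, perimeter = 9.9690
Total perimeter = 9.969

loops=1 perimeter=9.969


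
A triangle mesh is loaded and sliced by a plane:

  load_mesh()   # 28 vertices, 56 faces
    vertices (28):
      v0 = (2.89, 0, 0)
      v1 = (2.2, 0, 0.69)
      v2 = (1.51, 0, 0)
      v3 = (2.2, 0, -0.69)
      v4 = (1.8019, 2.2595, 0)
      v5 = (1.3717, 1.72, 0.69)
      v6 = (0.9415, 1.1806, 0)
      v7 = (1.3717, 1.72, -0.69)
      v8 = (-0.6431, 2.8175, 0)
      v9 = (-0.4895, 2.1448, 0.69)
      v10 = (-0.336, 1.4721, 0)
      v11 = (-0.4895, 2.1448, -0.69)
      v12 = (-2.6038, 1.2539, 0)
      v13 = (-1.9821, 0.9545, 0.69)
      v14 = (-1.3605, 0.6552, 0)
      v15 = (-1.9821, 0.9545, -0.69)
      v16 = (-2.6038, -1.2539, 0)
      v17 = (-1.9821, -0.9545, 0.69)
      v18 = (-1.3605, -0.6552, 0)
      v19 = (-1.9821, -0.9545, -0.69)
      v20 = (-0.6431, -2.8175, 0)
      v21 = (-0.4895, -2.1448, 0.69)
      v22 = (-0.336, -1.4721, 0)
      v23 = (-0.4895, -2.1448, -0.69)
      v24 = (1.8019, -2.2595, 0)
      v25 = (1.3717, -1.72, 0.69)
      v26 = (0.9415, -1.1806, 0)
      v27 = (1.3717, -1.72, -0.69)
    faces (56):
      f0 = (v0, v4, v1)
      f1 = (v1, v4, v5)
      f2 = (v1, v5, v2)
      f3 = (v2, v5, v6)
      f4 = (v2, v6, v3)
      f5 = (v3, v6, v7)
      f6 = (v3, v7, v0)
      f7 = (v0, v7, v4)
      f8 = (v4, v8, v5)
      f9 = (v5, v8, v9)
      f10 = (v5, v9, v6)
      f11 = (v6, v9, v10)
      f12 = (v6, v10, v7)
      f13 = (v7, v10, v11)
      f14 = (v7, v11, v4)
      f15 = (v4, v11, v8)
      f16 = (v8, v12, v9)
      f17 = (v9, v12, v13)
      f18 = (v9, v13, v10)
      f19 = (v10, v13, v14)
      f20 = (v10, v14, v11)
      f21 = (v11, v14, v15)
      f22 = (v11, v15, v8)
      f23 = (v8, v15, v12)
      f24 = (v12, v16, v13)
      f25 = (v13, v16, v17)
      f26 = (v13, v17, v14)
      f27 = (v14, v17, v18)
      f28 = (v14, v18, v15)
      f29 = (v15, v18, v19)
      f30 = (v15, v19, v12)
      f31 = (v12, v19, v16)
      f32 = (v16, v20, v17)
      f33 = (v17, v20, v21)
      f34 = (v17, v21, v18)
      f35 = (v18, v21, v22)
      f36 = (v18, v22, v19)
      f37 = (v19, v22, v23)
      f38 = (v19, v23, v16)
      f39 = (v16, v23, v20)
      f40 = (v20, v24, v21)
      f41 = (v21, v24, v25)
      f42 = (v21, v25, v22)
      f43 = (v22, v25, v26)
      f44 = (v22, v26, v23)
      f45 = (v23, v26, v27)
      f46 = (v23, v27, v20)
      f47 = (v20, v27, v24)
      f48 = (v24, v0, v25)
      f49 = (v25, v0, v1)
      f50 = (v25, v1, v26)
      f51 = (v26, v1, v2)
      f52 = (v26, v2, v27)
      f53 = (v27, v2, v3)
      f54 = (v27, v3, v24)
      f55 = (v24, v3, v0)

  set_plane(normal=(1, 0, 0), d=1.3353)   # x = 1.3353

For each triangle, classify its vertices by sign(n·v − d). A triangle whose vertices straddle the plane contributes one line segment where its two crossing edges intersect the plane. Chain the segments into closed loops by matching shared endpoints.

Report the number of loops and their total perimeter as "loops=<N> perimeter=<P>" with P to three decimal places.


loops=2 perimeter=9.899

Straddling triangles (20 of 56):
  (v2,v5,v6) [++-] → (1.3353, 1.67436, 0.631618)–(1.3353, 0.362798, 0)  len=1.4557
  (v2,v6,v3) [+-+] → (1.3353, 0.362798, 0)–(1.3353, 0.811176, -0.215909)  len=0.4977
  (v3,v6,v7) [+-+] → (1.3353, 0.811176, -0.215909)–(1.3353, 1.67436, -0.631618)  len=0.9581
  (v4,v8,v5) [+-+] → (1.3353, 2.36599, 0)–(1.3353, 1.73983, 0.677534)  len=0.9226
  (v5,v8,v9) [+--] → (1.3353, 1.73983, 0.677534)–(1.3353, 1.72831, 0.69)  len=0.0170
  (v5,v9,v6) [+--] → (1.3353, 1.72831, 0.69)–(1.3353, 1.67436, 0.631618)  len=0.0795
  (v6,v10,v7) [--+] → (1.3353, 1.71472, -0.675292)–(1.3353, 1.67436, -0.631618)  len=0.0595
  (v7,v10,v11) [+--] → (1.3353, 1.71472, -0.675292)–(1.3353, 1.72831, -0.69)  len=0.0200
  (v7,v11,v4) [+-+] → (1.3353, 1.72831, -0.69)–(1.3353, 2.23614, -0.140505)  len=0.7482
  (v4,v11,v8) [+--] → (1.3353, 2.23614, -0.140505)–(1.3353, 2.36599, 0)  len=0.1913
  (v20,v24,v21) [-+-] → (1.3353, -2.36599, 0)–(1.3353, -2.23614, 0.140505)  len=0.1913
  (v21,v24,v25) [-++] → (1.3353, -2.23614, 0.140505)–(1.3353, -1.72831, 0.69)  len=0.7482
  (v21,v25,v22) [-+-] → (1.3353, -1.72831, 0.69)–(1.3353, -1.71472, 0.675292)  len=0.0200
  (v22,v25,v26) [-+-] → (1.3353, -1.71472, 0.675292)–(1.3353, -1.67436, 0.631618)  len=0.0595
  (v23,v26,v27) [--+] → (1.3353, -1.67436, -0.631618)–(1.3353, -1.72831, -0.69)  len=0.0795
  (v23,v27,v20) [-+-] → (1.3353, -1.72831, -0.69)–(1.3353, -1.73983, -0.677534)  len=0.0170
  (v20,v27,v24) [-++] → (1.3353, -1.73983, -0.677534)–(1.3353, -2.36599, 0)  len=0.9226
  (v25,v1,v26) [++-] → (1.3353, -0.811176, 0.215909)–(1.3353, -1.67436, 0.631618)  len=0.9581
  (v26,v1,v2) [-++] → (1.3353, -0.811176, 0.215909)–(1.3353, -0.362798, 0)  len=0.4977
  (v26,v2,v27) [-++] → (1.3353, -0.362798, 0)–(1.3353, -1.67436, -0.631618)  len=1.4557

Chained into 2 loop(s):
  loop 1: 10 segments, perimeter = 4.9495
  loop 2: 10 segments, perimeter = 4.9495
Total perimeter = 9.899


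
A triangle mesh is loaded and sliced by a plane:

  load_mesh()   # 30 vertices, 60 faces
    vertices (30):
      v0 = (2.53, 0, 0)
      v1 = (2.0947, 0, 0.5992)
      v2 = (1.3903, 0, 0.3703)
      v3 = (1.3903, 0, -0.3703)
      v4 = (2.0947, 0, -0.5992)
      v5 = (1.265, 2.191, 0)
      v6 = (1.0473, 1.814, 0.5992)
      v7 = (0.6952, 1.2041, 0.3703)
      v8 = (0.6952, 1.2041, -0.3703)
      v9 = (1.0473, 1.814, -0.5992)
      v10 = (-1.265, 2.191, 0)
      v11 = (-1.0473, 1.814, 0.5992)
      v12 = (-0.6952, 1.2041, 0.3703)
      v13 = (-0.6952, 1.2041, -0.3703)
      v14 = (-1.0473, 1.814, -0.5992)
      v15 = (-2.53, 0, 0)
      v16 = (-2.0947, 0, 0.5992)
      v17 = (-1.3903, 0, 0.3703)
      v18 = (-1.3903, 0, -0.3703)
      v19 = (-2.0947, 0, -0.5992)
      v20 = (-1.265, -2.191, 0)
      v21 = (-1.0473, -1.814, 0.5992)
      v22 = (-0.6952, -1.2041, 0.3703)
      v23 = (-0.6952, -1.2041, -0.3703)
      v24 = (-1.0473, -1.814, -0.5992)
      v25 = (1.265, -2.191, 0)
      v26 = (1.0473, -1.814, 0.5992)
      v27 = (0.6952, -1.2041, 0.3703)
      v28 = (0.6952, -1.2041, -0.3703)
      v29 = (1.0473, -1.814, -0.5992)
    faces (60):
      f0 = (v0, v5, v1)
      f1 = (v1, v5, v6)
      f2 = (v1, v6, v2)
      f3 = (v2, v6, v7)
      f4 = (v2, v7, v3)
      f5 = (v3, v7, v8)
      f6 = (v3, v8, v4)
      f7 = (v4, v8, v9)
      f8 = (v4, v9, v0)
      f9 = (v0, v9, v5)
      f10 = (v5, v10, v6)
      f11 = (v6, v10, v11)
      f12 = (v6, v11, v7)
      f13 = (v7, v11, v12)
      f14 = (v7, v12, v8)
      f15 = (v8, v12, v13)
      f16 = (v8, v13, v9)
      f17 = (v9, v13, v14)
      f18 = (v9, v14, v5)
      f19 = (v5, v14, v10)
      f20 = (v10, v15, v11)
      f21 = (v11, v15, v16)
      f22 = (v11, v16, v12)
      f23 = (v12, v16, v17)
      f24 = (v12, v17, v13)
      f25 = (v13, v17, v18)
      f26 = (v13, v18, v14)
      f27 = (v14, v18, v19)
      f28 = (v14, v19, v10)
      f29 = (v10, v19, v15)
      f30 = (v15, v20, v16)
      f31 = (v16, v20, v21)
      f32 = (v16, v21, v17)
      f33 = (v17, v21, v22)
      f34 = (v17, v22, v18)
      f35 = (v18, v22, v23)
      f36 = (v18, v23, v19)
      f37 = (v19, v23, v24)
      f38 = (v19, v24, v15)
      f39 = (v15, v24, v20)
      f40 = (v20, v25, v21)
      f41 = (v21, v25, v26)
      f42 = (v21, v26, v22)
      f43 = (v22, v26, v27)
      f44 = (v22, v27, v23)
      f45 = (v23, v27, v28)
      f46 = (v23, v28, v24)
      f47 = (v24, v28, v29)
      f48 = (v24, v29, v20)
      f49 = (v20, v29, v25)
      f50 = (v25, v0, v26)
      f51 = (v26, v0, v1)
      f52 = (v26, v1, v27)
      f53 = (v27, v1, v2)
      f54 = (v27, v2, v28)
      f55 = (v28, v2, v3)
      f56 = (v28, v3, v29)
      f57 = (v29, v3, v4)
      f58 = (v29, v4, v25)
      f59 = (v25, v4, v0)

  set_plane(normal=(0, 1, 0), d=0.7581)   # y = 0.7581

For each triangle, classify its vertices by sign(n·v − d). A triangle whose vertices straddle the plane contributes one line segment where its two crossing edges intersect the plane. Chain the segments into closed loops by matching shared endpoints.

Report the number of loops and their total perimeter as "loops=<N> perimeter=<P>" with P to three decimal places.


Straddling triangles (20 of 60):
  (v0,v5,v1) [-+-] → (2.0923, 0.7581, 0)–(1.80762, 0.7581, 0.391873)  len=0.4844
  (v1,v5,v6) [-++] → (1.80762, 0.7581, 0.391873)–(1.65697, 0.7581, 0.5992)  len=0.2563
  (v1,v6,v2) [-+-] → (1.65697, 0.7581, 0.5992)–(1.24695, 0.7581, 0.465961)  len=0.4311
  (v2,v6,v7) [-++] → (1.24695, 0.7581, 0.465961)–(0.952666, 0.7581, 0.3703)  len=0.3094
  (v2,v7,v3) [-+-] → (0.952666, 0.7581, 0.3703)–(0.952666, 0.7581, 0.0959809)  len=0.2743
  (v3,v7,v8) [-++] → (0.952666, 0.7581, 0.0959809)–(0.952666, 0.7581, -0.3703)  len=0.4663
  (v3,v8,v4) [-+-] → (0.952666, 0.7581, -0.3703)–(1.21358, 0.7581, -0.455085)  len=0.2743
  (v4,v8,v9) [-++] → (1.21358, 0.7581, -0.455085)–(1.65697, 0.7581, -0.5992)  len=0.4662
  (v4,v9,v0) [-+-] → (1.65697, 0.7581, -0.5992)–(1.91036, 0.7581, -0.250415)  len=0.4311
  (v0,v9,v5) [-++] → (1.91036, 0.7581, -0.250415)–(2.0923, 0.7581, 0)  len=0.3095
  (v10,v15,v11) [+-+] → (-2.0923, 0.7581, 0)–(-1.91036, 0.7581, 0.250415)  len=0.3095
  (v11,v15,v16) [+--] → (-1.91036, 0.7581, 0.250415)–(-1.65697, 0.7581, 0.5992)  len=0.4311
  (v11,v16,v12) [+-+] → (-1.65697, 0.7581, 0.5992)–(-1.21358, 0.7581, 0.455085)  len=0.4662
  (v12,v16,v17) [+--] → (-1.21358, 0.7581, 0.455085)–(-0.952666, 0.7581, 0.3703)  len=0.2743
  (v12,v17,v13) [+-+] → (-0.952666, 0.7581, 0.3703)–(-0.952666, 0.7581, -0.0959809)  len=0.4663
  (v13,v17,v18) [+--] → (-0.952666, 0.7581, -0.0959809)–(-0.952666, 0.7581, -0.3703)  len=0.2743
  (v13,v18,v14) [+-+] → (-0.952666, 0.7581, -0.3703)–(-1.24695, 0.7581, -0.465961)  len=0.3094
  (v14,v18,v19) [+--] → (-1.24695, 0.7581, -0.465961)–(-1.65697, 0.7581, -0.5992)  len=0.4311
  (v14,v19,v10) [+-+] → (-1.65697, 0.7581, -0.5992)–(-1.80762, 0.7581, -0.391873)  len=0.2563
  (v10,v19,v15) [+--] → (-1.80762, 0.7581, -0.391873)–(-2.0923, 0.7581, 0)  len=0.4844

Chained into 2 loop(s):
  loop 1: 10 segments, perimeter = 3.7030
  loop 2: 10 segments, perimeter = 3.7030
Total perimeter = 7.406

loops=2 perimeter=7.406
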